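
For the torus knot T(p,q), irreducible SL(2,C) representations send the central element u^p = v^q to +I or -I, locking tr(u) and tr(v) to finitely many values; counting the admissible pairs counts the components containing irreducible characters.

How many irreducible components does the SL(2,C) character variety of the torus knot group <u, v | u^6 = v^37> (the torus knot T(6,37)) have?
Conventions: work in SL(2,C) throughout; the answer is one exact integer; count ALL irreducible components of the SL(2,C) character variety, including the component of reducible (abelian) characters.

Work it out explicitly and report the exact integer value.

91

Gamma = < u, v | u^6 = v^37 > (torus knot T(6,37)); the central element u^6 = v^37 acts as +I or -I in any irreducible SL(2,C) representation.
This locks tr(u) to 2*cos(pi*alpha/6), alpha in 1..5, and tr(v) to 2*cos(pi*beta/37), beta in 1..36, on each component of irreducible characters.
The two central values (-1)^alpha I and (-1)^beta I must be the same matrix, so alpha and beta share a parity.
Enumerate parity-matched pairs: 3*18 odd-odd plus 2*18 even-even gives 90.
Total: 90 irreducible-character components + 1 reducible (abelian) component = 91.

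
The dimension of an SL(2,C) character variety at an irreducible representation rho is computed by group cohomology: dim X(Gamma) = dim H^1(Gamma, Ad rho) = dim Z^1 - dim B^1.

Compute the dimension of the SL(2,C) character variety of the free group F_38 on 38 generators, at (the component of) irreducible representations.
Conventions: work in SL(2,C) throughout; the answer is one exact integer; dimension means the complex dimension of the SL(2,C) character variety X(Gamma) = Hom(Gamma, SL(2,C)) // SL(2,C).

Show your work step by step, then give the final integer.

The free group F_38: 38 generators, no relators.
Z^1(Gamma, Ad rho) = (sl_2)^38: a cocycle is a free choice of one sl_2 vector per generator, so dim Z^1 = 3*38 = 114.
At an irreducible rho the centralizer of the image in sl_2 is 0, so the coboundary map sl_2 -> Z^1 is injective: dim B^1 = 3.
Therefore dim X = 114 - 3 = 111.

111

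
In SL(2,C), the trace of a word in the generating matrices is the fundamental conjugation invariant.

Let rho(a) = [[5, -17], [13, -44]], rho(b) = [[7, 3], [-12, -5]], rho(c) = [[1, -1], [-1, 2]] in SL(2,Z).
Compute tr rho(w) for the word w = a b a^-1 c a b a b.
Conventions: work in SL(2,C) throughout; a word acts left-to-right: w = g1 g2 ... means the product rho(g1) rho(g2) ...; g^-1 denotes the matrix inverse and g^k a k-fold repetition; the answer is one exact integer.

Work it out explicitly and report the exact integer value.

9389412504

rho(a) = [[5, -17], [13, -44]]
... * rho(b) = [[7, 3], [-12, -5]]  ->  [[239, 100], [619, 259]]
... * rho(a^-1) = [[-44, 17], [-13, 5]]  ->  [[-11816, 4563], [-30603, 11818]]
... * rho(c) = [[1, -1], [-1, 2]]  ->  [[-16379, 20942], [-42421, 54239]]
... * rho(a) = [[5, -17], [13, -44]]  ->  [[190351, -643005], [493002, -1665359]]
... * rho(b) = [[7, 3], [-12, -5]]  ->  [[9048517, 3786078], [23435322, 9805801]]
... * rho(a) = [[5, -17], [13, -44]]  ->  [[94461599, -320412221], [244652023, -829855718]]
... * rho(b) = [[7, 3], [-12, -5]]  ->  [[4506177845, 1885445902], [11670832777, 4883234659]]
tr = 4506177845 + 4883234659 = 9389412504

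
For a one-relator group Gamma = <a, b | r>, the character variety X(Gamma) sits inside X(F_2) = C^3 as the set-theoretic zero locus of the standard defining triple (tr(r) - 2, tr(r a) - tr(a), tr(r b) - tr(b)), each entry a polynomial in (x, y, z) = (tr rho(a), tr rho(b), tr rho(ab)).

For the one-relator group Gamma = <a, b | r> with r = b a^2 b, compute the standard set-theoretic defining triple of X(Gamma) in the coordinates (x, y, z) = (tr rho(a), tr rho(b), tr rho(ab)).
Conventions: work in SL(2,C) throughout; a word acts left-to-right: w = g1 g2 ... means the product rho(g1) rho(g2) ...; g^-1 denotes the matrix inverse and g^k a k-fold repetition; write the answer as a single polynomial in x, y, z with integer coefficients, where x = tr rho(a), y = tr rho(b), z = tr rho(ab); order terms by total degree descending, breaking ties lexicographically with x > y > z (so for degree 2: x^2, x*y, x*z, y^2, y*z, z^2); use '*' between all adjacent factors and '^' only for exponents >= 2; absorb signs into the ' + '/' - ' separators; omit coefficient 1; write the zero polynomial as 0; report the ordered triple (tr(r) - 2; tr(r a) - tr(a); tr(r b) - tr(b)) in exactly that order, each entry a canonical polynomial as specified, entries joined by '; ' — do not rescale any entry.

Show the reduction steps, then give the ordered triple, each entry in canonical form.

x*y*z - x^2 - y^2; x*z^2 - y*z - 2*x; x*y^2*z - x^2*y - y^3 - x*z + 2*y

use: trace(b^2 a) = trace(b)*trace(a b) - trace(a) = y*z - x
trace(b^2) = trace(b)*trace(b) - trace(1) = y^2 - 2
trace(b a^2 b) = trace(a)*trace(b^2 a) - trace(b^2) = x*y*z - x^2 - y^2 + 2
use: trace(b a b a) = trace(a b)*trace(a b) - trace(1) = z^2 - 2
apply: trace(b a^2 b a) = trace(a)*trace(b a b a) - trace(b a b) = x*z^2 - y*z - x
use: trace(b a^2) = trace(a)*trace(b a) - trace(b)  (reduce the a square) = x*z - y
use: trace(b a^2 b^2) = trace(b)*trace(b a^2 b) - trace(b a^2)  (reduce the b square) = x*y^2*z - x^2*y - y^3 - x*z + 3*y
assemble the triple (trace(r) - 2; trace(r a) - x; trace(r b) - y)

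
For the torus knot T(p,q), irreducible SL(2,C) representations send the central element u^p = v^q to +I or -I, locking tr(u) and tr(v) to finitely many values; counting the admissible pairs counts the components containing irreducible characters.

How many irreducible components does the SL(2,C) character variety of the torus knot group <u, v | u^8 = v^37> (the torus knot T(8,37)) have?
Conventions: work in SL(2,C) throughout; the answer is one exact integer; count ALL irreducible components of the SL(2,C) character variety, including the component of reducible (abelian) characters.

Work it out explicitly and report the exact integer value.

127

For T(8,37): irreducibility forces the central element u^8 = v^37 to one of +I, -I.
So on each irreducible component the traces are pinned: tr(u) = 2*cos(pi*alpha/8) with 1 <= alpha <= 7, tr(v) = 2*cos(pi*beta/37) with 1 <= beta <= 36.
The two central values (-1)^alpha I and (-1)^beta I must be the same matrix, so alpha and beta share a parity.
Counting: 4 odd alphas x 18 odd betas + 3 even alphas x 18 even betas = 72 + 54 = 126.
Total: 126 irreducible-character components + 1 reducible (abelian) component = 127.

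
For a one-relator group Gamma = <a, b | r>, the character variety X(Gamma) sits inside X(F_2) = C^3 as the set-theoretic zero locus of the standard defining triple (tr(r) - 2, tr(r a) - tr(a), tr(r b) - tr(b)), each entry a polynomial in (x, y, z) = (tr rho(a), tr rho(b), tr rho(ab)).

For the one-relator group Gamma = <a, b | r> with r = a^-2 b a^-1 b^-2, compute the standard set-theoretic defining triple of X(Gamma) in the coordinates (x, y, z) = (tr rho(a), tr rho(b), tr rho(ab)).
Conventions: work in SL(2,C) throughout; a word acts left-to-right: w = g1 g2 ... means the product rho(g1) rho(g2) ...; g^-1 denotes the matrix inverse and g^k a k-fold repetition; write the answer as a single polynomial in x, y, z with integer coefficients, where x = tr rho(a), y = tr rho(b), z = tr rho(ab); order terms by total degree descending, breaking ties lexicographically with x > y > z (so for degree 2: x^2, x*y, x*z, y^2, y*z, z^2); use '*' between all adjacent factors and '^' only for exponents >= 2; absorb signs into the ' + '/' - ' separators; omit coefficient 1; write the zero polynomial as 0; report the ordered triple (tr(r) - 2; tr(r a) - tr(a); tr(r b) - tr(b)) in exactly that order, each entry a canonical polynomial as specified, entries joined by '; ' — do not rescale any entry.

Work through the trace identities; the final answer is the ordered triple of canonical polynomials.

x^2*y^2*z - x^3*y - x*y^3 - x*y*z^2 + x^2*z + 3*x*y - z - 2; x*y^2*z - x^2*y - y^3 - y*z^2 + x*z - x + 3*y; x^2*y*z - x*y^2 - x*z^2 + x - y

tr(a^-1) = tr(a) = x
tr(b a b) = tr(b) * tr(a b) - tr(a) = y*z - x
tr(b a b a) = tr(a b) * tr(a b) - tr(1) = z^2 - 2
tr(a^-1 b a b) = tr(b a b) * tr(a) - tr(b a b a) = x*y*z - x^2 - z^2 + 2
tr(b^-1 a^-1 b a) = tr(a^-1 b a) * tr(b) - tr(a^-1 b a b) = -x*y*z + x^2 + y^2 + z^2 - 2
tr(a^-1 b a^-1 b^-1) = tr(b^-1 a^-1 b) * tr(a) - tr(b^-1 a^-1 b a) = x*y*z - y^2 - z^2 + 2
tr(a^-1 b) = tr(b) * tr(a) - tr(b a) = x*y - z
tr(a^-1 b a^-1) = tr(a^-1 b) * tr(a) - tr(a^-1 b a) = x^2*y - x*z - y
tr(b a^-1 b^-2 a^-1) = tr(a^-1 b a^-1 b^-1) * tr(b) - tr(a^-1 b a^-1) = x*y^2*z - x^2*y - y^3 - y*z^2 + x*z + 3*y
tr(a^-2 b a^-1 b^-2) = tr(b a^-1 b^-2 a^-1) * tr(a) - tr(b a^-1 b^-2) = x^2*y^2*z - x^3*y - x*y^3 - x*y*z^2 + x^2*z + 3*x*y - z
tr(a^-2 b a^-1) = tr(b a^-2) * tr(a) - tr(b a^-1)  (eliminate a^-1) = x^3*y - x^2*z - 2*x*y + z
tr(b^2) = tr(b) * tr(b) - tr(1)  (reduce the b square) = y^2 - 2
tr(b a^-1 b) = tr(b^2) * tr(a) - tr(b^2 a)  (eliminate a^-1) = x*y^2 - y*z - x
tr(b a^-1 b a^-1) = tr(b a^-1 b) * tr(a) - tr(b a^-1 b a)  (eliminate a^-1) = x^2*y^2 - 2*x*y*z + z^2 - 2
tr(a^-2 b a^-1 b) = tr(b a^-1 b a^-1) * tr(a) - tr(b a^-1 b)  (eliminate a^-1) = x^3*y^2 - 2*x^2*y*z - x*y^2 + x*z^2 + y*z - x
tr(a^-2 b a^-1 b^-1) = tr(a^-2 b a^-1) * tr(b) - tr(a^-2 b a^-1 b)  (eliminate b^-1) = x^2*y*z - x*y^2 - x*z^2 + x
assemble the triple (tr(r) - 2; tr(r a) - x; tr(r b) - y)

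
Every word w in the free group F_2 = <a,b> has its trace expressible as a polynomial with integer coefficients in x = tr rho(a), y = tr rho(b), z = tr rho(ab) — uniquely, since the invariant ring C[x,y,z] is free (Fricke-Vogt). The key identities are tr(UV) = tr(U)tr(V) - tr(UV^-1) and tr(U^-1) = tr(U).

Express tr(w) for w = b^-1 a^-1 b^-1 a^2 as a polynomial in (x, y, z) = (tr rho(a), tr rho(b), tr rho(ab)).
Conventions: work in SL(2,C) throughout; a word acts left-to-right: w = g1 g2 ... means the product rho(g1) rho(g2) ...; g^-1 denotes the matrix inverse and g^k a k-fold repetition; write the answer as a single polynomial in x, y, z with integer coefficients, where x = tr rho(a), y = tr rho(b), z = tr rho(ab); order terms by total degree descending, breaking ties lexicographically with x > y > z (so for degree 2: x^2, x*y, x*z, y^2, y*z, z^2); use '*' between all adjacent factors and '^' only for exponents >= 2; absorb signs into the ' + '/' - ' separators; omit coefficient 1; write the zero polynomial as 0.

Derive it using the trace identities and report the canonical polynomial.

x^2*y*z - x^3 - x*z^2 - y*z + 3*x

tr(a b^-1) = tr(a)*tr(b) - tr(a b) = x*y - z
tr(a^2) = tr(a)*tr(a) - tr(1) = x^2 - 2
tr(a b a) = tr(a)*tr(b a) - tr(b) = x*z - y
tr(a b a^2) = tr(a)*tr(a b a) - tr(a b) = x^2*z - x*y - z
tr(b a b a) = tr(b a)*tr(b a) - tr(1)   [split at repeated b] = z^2 - 2
tr(b a b) = tr(b)*tr(a b) - tr(a) = y*z - x
tr(a b a^2 b) = tr(a)*tr(b a b a) - tr(b a b) = x*z^2 - y*z - x
tr(b a^2 b^-1 a) = tr(a b a^2)*tr(b) - tr(a b a^2 b) = x^2*y*z - x*y^2 - x*z^2 + x
tr(a^2 b^-1 a^-1 b) = tr(b a^2 b^-1)*tr(a) - tr(b a^2 b^-1 a) = -x^2*y*z + x^3 + x*y^2 + x*z^2 - 3*x
tr(b^-1 a^-1 b^-1 a^2) = tr(a^2 b^-1 a^-1)*tr(b) - tr(a^2 b^-1 a^-1 b) = x^2*y*z - x^3 - x*z^2 - y*z + 3*x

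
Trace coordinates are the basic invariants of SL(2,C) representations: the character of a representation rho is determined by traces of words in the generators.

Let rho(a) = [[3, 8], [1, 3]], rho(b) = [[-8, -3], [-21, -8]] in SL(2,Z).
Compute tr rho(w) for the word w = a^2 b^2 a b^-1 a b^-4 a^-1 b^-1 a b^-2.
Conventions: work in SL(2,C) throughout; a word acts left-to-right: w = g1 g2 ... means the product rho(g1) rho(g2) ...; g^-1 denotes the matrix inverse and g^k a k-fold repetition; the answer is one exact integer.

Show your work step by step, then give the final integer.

rho(a) = [[3, 8], [1, 3]]
... * rho(a) = [[3, 8], [1, 3]]  ->  [[17, 48], [6, 17]]
... * rho(b) = [[-8, -3], [-21, -8]]  ->  [[-1144, -435], [-405, -154]]
... * rho(b) = [[-8, -3], [-21, -8]]  ->  [[18287, 6912], [6474, 2447]]
... * rho(a) = [[3, 8], [1, 3]]  ->  [[61773, 167032], [21869, 59133]]
... * rho(b^-1) = [[-8, 3], [21, -8]]  ->  [[3013488, -1150937], [1066841, -407457]]
... * rho(a) = [[3, 8], [1, 3]]  ->  [[7889527, 20655093], [2793066, 7312357]]
... * rho(b^-1) = [[-8, 3], [21, -8]]  ->  [[370640737, -141572163], [131214969, -50119658]]
... * rho(b^-1) = [[-8, 3], [21, -8]]  ->  [[-5938141319, 2244499515], [-2102232570, 794602171]]
... * rho(b^-1) = [[-8, 3], [21, -8]]  ->  [[94639620367, -35770420077], [33504506151, -12663515078]]
... * rho(b^-1) = [[-8, 3], [21, -8]]  ->  [[-1508295784553, 570082221717], [-533969865846, 201821639077]]
... * rho(a^-1) = [[3, -8], [-1, 3]]  ->  [[-5094969575376, 13776612941575], [-1803731236615, 4877223843999]]
... * rho(b^-1) = [[-8, 3], [21, -8]]  ->  [[330068628376083, -125497812258728], [116851550616899, -44428984461837]]
... * rho(a) = [[3, 8], [1, 3]]  ->  [[864708072869521, 2264055590232480], [306125667388860, 801525451549681]]
... * rho(b^-1) = [[-8, 3], [21, -8]]  ->  [[40627502811925912, -15518320503251277], [14383029143432421, -5493826610230868]]
... * rho(b^-1) = [[-8, 3], [21, -8]]  ->  [[-650904753063684113, 246029072461787952], [-230434591962307596, 87099700312144207]]
tr = -650904753063684113 + 87099700312144207 = -563805052751539906

-563805052751539906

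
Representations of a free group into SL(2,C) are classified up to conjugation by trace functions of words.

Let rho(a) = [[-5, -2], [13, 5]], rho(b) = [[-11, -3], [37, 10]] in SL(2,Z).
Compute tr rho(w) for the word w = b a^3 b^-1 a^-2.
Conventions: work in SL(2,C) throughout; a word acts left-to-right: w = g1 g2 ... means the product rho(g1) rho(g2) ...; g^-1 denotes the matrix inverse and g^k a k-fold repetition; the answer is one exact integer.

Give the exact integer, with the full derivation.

0

rho(b) = [[-11, -3], [37, 10]]
... * rho(a) = [[-5, -2], [13, 5]]  ->  [[16, 7], [-55, -24]]
... * rho(a) = [[-5, -2], [13, 5]]  ->  [[11, 3], [-37, -10]]
... * rho(a) = [[-5, -2], [13, 5]]  ->  [[-16, -7], [55, 24]]
... * rho(b^-1) = [[10, 3], [-37, -11]]  ->  [[99, 29], [-338, -99]]
... * rho(a^-1) = [[5, 2], [-13, -5]]  ->  [[118, 53], [-403, -181]]
... * rho(a^-1) = [[5, 2], [-13, -5]]  ->  [[-99, -29], [338, 99]]
tr = -99 + 99 = 0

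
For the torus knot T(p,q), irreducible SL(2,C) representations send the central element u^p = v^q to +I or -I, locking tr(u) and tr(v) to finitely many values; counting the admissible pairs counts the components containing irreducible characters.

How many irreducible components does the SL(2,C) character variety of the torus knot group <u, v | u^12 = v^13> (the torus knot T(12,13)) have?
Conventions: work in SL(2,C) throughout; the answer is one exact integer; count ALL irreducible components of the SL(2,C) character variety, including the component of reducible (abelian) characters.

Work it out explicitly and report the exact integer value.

Gamma = < u, v | u^12 = v^13 > (torus knot T(12,13)); the central element u^12 = v^13 acts as +I or -I in any irreducible SL(2,C) representation.
So on each irreducible component the traces are pinned: tr(u) = 2*cos(pi*alpha/12) with 1 <= alpha <= 11, tr(v) = 2*cos(pi*beta/13) with 1 <= beta <= 12.
The two central values (-1)^alpha I and (-1)^beta I must be the same matrix, so alpha and beta share a parity.
Enumerate parity-matched pairs: 6*6 odd-odd plus 5*6 even-even gives 66.
components with irreducible characters: 66; plus the single component of reducible (abelian) characters: total 67.

67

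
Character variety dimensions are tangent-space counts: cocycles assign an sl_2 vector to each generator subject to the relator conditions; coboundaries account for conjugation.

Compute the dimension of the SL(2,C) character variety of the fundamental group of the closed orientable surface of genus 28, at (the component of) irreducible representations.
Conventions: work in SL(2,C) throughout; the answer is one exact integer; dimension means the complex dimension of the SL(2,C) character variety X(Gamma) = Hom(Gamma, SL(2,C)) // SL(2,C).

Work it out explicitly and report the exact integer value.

162

Gamma = pi_1(Sigma_28) = < a_1, b_1, ..., a_28, b_28 | prod [a_i, b_i] > has 2g = 56 generators and 1 relator.
Before the relator condition, cocycle space has dim 3*56 = 168.
H^2 = coker(d_2) is dual to H^0 = 0 at irreducible rho (Poincare duality), so d_2 is onto: dim Z^1 = 165.
As always at irreducible rho, dim B^1 = 3.
dim X = dim H^1 = 165 - 3 = 162.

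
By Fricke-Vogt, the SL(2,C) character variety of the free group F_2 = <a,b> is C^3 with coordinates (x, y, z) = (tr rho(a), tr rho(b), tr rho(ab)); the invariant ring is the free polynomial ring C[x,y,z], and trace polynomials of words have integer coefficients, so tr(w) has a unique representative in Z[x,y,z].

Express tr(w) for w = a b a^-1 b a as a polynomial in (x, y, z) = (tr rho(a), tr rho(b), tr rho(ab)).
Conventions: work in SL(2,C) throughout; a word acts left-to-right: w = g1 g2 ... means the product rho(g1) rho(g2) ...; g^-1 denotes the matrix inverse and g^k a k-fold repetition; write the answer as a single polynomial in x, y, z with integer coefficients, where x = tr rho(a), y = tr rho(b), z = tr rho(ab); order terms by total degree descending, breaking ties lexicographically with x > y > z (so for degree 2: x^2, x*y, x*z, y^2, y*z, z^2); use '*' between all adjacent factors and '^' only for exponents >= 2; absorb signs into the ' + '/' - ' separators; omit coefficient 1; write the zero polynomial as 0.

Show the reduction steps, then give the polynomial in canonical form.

x^2*y*z - x^3 - x*y^2 - x*z^2 + y*z + 3*x

apply: tr(a^2 b) = tr(a) * tr(b a) - tr(b) = x*z - y
tr(a^2) = tr(a) * tr(a) - tr(1) = x^2 - 2
use: tr(b a^2 b) = tr(b) * tr(a^2 b) - tr(a^2) = x*y*z - x^2 - y^2 + 2
use: tr(b a b a) = tr(b a) * tr(b a) - tr(1)   [split at repeated b] = z^2 - 2
apply: tr(b a b) = tr(b) * tr(a b) - tr(a) = y*z - x
use: tr(b a^2 b a) = tr(a) * tr(b a b a) - tr(b a b) = x*z^2 - y*z - x
tr(a b a^-1 b a) = tr(b a^2 b) * tr(a) - tr(b a^2 b a) = x^2*y*z - x^3 - x*y^2 - x*z^2 + y*z + 3*x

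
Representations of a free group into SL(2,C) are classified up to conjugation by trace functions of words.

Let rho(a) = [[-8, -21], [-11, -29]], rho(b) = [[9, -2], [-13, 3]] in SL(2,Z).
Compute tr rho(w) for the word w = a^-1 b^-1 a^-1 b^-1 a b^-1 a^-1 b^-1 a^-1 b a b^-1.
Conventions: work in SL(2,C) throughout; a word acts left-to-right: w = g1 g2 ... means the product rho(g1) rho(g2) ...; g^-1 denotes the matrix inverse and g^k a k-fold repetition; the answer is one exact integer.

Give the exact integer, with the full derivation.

-119312396716622

rho(a^-1) = [[-29, 21], [11, -8]]
... * rho(b^-1) = [[3, 2], [13, 9]]  ->  [[186, 131], [-71, -50]]
... * rho(a^-1) = [[-29, 21], [11, -8]]  ->  [[-3953, 2858], [1509, -1091]]
... * rho(b^-1) = [[3, 2], [13, 9]]  ->  [[25295, 17816], [-9656, -6801]]
... * rho(a) = [[-8, -21], [-11, -29]]  ->  [[-398336, -1047859], [152059, 400005]]
... * rho(b^-1) = [[3, 2], [13, 9]]  ->  [[-14817175, -10227403], [5656242, 3904163]]
... * rho(a^-1) = [[-29, 21], [11, -8]]  ->  [[317196642, -229341451], [-121085225, 87547778]]
... * rho(b^-1) = [[3, 2], [13, 9]]  ->  [[-2029848937, -1429679775], [774865439, 545759552]]
... * rho(a^-1) = [[-29, 21], [11, -8]]  ->  [[43139141648, -31189389477], [-16467742659, 11906097803]]
... * rho(b) = [[9, -2], [-13, 3]]  ->  [[793714338033, -179846451727], [-302988955370, 68653778727]]
... * rho(a) = [[-8, -21], [-11, -29]]  ->  [[-4371403735267, -11452453998610], [1668720076963, 4371808479687]]
... * rho(b^-1) = [[3, 2], [13, 9]]  ->  [[-161996113187731, -111814893458024], [61839670466820, 42683716471109]]
tr = -161996113187731 + 42683716471109 = -119312396716622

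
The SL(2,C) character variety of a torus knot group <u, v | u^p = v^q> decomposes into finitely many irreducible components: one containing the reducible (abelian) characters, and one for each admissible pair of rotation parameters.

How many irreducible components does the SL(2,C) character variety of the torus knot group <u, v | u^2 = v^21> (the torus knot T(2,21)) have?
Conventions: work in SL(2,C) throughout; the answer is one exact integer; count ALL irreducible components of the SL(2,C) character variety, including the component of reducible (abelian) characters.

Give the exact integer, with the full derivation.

11

For T(2,21): irreducibility forces the central element u^2 = v^21 to one of +I, -I.
So on each irreducible component the traces are pinned: tr(u) = 2*cos(pi*alpha/2) with 1 <= alpha <= 1, tr(v) = 2*cos(pi*beta/21) with 1 <= beta <= 20.
u^2 = (-1)^alpha I and v^21 = (-1)^beta I must agree, so alpha and beta have equal parity.
count pairs: odd alpha (1 choices) x odd beta (10), plus even alpha (0) x even beta (10): 1*10 + 0*10 = 10.
That is 10 components of irreducible characters, and with the reducible (abelian) component the total is 11.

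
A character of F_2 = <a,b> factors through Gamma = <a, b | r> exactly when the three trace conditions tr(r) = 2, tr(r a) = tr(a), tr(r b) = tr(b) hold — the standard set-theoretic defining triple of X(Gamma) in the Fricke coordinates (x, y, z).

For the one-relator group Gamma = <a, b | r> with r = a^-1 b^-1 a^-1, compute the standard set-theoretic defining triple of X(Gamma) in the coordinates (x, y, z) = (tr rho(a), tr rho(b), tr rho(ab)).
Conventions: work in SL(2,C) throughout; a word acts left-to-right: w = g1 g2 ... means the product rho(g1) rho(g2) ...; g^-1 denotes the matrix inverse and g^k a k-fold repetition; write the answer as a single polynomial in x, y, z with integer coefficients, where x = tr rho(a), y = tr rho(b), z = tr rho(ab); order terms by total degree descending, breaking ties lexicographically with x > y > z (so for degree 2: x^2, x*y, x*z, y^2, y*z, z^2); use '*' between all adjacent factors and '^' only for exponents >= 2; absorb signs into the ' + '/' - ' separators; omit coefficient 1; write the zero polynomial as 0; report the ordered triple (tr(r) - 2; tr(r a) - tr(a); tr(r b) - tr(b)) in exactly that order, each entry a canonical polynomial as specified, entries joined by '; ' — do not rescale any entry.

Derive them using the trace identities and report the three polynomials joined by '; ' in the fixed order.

use: trace(a^-1) = trace(a) = x
trace(a^-1 b) = trace(b) * trace(a) - trace(b a)  (eliminate a^-1) = x*y - z
apply: trace(a^-1 b^-1) = trace(a^-1) * trace(b) - trace(a^-1 b)  (eliminate b^-1) = z
trace(a^-1 b^-1 a^-1) = trace(a^-1 b^-1) * trace(a) - trace(a^-1 b^-1 a)  (eliminate a^-1) = x*z - y
use: trace(b a b) = trace(b) * trace(a b) - trace(a) = y*z - x
trace(b a b a) = trace(b a) * trace(b a) - trace(1) = z^2 - 2
trace(a b a^-1 b) = trace(b a b) * trace(a) - trace(b a b a) = x*y*z - x^2 - z^2 + 2
trace(b a^-1 b^-1 a) = trace(a b a^-1) * trace(b) - trace(a b a^-1 b) = -x*y*z + x^2 + y^2 + z^2 - 2
apply: trace(a^-1 b^-1 a^-1 b) = trace(b a^-1 b^-1) * trace(a) - trace(b a^-1 b^-1 a) = x*y*z - y^2 - z^2 + 2
assemble the triple (trace(r) - 2; trace(r a) - x; trace(r b) - y)

x*z - y - 2; -x + z; x*y*z - y^2 - z^2 - y + 2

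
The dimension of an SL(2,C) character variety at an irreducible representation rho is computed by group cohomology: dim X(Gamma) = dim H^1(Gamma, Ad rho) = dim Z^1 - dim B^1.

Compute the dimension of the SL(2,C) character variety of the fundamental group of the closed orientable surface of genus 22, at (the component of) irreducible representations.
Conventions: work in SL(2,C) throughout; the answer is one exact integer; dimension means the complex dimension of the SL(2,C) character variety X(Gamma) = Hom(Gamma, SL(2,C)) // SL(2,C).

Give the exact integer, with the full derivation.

126

The genus-22 surface group: 2g = 44 generators, one relator prod [a_i, b_i].
Before the relator condition, cocycle space has dim 3*44 = 132.
At an irreducible rho, H^2 = coker(d_2) vanishes (Poincare duality: H^2 is dual to H^0 = invariants = 0), so d_2 is surjective onto sl_2 and dim Z^1 = 132 - 3 = 129.
Coboundaries contribute dim B^1 = 3 (injective at irreducible rho).
dim H^1 = 129 - 3 = 126 = dim X.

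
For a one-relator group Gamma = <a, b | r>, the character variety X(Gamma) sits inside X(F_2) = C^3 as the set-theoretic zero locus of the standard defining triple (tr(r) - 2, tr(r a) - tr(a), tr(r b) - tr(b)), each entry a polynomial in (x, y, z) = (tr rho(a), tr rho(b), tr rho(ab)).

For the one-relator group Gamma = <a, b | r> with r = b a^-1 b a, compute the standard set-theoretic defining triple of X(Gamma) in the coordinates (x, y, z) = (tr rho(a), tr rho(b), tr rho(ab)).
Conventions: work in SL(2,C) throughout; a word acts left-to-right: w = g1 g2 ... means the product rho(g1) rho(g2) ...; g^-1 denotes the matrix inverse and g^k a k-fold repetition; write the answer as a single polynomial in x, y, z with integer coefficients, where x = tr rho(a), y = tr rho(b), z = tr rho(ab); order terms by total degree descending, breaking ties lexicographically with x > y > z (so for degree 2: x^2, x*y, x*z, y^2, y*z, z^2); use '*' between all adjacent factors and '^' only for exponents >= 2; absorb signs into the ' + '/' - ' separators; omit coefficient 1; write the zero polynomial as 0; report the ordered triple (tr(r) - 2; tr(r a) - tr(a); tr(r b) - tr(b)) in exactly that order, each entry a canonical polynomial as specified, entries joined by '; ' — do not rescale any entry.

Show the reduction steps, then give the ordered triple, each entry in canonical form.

x*y*z - x^2 - z^2; x^2*y*z - x^3 - x*y^2 - x*z^2 + y*z + 2*x; x*y^2*z - x^2*y - y*z^2

reduce: tr(b a b) = tr(b) tr(a b) - tr(a) = y*z - x
so tr(b a b a) = tr(a b) tr(a b) - tr(1) = z^2 - 2
tr(b a^-1 b a) = tr(b a b) tr(a) - tr(b a b a) = x*y*z - x^2 - z^2 + 2
tr(a^2 b) = tr(a) tr(b a) - tr(b) = x*z - y
so tr(a^2) = tr(a) tr(a) - tr(1) = x^2 - 2
tr(b a^2 b) = tr(b) tr(a^2 b) - tr(a^2) = x*y*z - x^2 - y^2 + 2
reduce: tr(b a^2 b a) = tr(a) tr(b a b a) - tr(b a b) = x*z^2 - y*z - x
tr(b a^-1 b a^2) = tr(b a^2 b) tr(a) - tr(b a^2 b a) = x^2*y*z - x^3 - x*y^2 - x*z^2 + y*z + 3*x
reduce: tr(b a b^2) = tr(b) tr(b a b) - tr(b a) = y^2*z - x*y - z
reduce: tr(b a b^2 a) = tr(b) tr(a b a b) - tr(a b a) = y*z^2 - x*z - y
tr(b a^-1 b a b) = tr(b a b^2) tr(a) - tr(b a b^2 a) = x*y^2*z - x^2*y - y*z^2 + y
assemble the triple (tr(r) - 2; tr(r a) - x; tr(r b) - y)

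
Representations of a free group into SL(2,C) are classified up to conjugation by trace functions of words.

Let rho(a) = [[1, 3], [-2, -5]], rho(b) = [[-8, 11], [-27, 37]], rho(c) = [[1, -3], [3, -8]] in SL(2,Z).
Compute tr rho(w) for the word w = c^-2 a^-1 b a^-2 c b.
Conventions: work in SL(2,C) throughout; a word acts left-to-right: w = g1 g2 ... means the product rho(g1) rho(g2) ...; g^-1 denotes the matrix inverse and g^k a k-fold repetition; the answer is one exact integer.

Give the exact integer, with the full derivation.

20948584

rho(c^-1) = [[-8, 3], [-3, 1]]
... * rho(c^-1) = [[-8, 3], [-3, 1]]  ->  [[55, -21], [21, -8]]
... * rho(a^-1) = [[-5, -3], [2, 1]]  ->  [[-317, -186], [-121, -71]]
... * rho(b) = [[-8, 11], [-27, 37]]  ->  [[7558, -10369], [2885, -3958]]
... * rho(a^-1) = [[-5, -3], [2, 1]]  ->  [[-58528, -33043], [-22341, -12613]]
... * rho(a^-1) = [[-5, -3], [2, 1]]  ->  [[226554, 142541], [86479, 54410]]
... * rho(c) = [[1, -3], [3, -8]]  ->  [[654177, -1819990], [249709, -694717]]
... * rho(b) = [[-8, 11], [-27, 37]]  ->  [[43906314, -60143683], [16759687, -22957730]]
tr = 43906314 + -22957730 = 20948584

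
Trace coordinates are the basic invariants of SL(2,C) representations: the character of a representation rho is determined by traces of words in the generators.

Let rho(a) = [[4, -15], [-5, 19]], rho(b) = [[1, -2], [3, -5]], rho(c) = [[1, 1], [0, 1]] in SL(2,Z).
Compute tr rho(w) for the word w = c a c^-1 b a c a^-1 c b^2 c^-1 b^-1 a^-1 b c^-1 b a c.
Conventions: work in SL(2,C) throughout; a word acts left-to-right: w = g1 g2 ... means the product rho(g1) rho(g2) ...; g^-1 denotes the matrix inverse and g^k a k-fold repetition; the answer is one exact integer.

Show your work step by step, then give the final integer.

rho(c) = [[1, 1], [0, 1]]
... * rho(a) = [[4, -15], [-5, 19]]  ->  [[-1, 4], [-5, 19]]
... * rho(c^-1) = [[1, -1], [0, 1]]  ->  [[-1, 5], [-5, 24]]
... * rho(b) = [[1, -2], [3, -5]]  ->  [[14, -23], [67, -110]]
... * rho(a) = [[4, -15], [-5, 19]]  ->  [[171, -647], [818, -3095]]
... * rho(c) = [[1, 1], [0, 1]]  ->  [[171, -476], [818, -2277]]
... * rho(a^-1) = [[19, 15], [5, 4]]  ->  [[869, 661], [4157, 3162]]
... * rho(c) = [[1, 1], [0, 1]]  ->  [[869, 1530], [4157, 7319]]
... * rho(b) = [[1, -2], [3, -5]]  ->  [[5459, -9388], [26114, -44909]]
... * rho(b) = [[1, -2], [3, -5]]  ->  [[-22705, 36022], [-108613, 172317]]
... * rho(c^-1) = [[1, -1], [0, 1]]  ->  [[-22705, 58727], [-108613, 280930]]
... * rho(b^-1) = [[-5, 2], [-3, 1]]  ->  [[-62656, 13317], [-299725, 63704]]
... * rho(a^-1) = [[19, 15], [5, 4]]  ->  [[-1123879, -886572], [-5376255, -4241059]]
... * rho(b) = [[1, -2], [3, -5]]  ->  [[-3783595, 6680618], [-18099432, 31957805]]
... * rho(c^-1) = [[1, -1], [0, 1]]  ->  [[-3783595, 10464213], [-18099432, 50057237]]
... * rho(b) = [[1, -2], [3, -5]]  ->  [[27609044, -44753875], [132072279, -214087321]]
... * rho(a) = [[4, -15], [-5, 19]]  ->  [[334205551, -1264459285], [1598725721, -6048743284]]
... * rho(c) = [[1, 1], [0, 1]]  ->  [[334205551, -930253734], [1598725721, -4450017563]]
tr = 334205551 + -4450017563 = -4115812012

-4115812012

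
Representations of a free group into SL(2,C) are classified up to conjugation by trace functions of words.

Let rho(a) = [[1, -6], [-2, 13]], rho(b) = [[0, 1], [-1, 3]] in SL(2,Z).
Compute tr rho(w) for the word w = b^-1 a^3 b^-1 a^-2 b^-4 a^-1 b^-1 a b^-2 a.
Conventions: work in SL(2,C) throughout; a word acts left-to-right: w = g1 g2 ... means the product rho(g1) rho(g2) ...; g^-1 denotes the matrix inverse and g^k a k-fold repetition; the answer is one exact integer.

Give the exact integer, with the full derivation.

-8964222494

rho(b^-1) = [[3, -1], [1, 0]]
... * rho(a) = [[1, -6], [-2, 13]]  ->  [[5, -31], [1, -6]]
... * rho(a) = [[1, -6], [-2, 13]]  ->  [[67, -433], [13, -84]]
... * rho(a) = [[1, -6], [-2, 13]]  ->  [[933, -6031], [181, -1170]]
... * rho(b^-1) = [[3, -1], [1, 0]]  ->  [[-3232, -933], [-627, -181]]
... * rho(a^-1) = [[13, 6], [2, 1]]  ->  [[-43882, -20325], [-8513, -3943]]
... * rho(a^-1) = [[13, 6], [2, 1]]  ->  [[-611116, -283617], [-118555, -55021]]
... * rho(b^-1) = [[3, -1], [1, 0]]  ->  [[-2116965, 611116], [-410686, 118555]]
... * rho(b^-1) = [[3, -1], [1, 0]]  ->  [[-5739779, 2116965], [-1113503, 410686]]
... * rho(b^-1) = [[3, -1], [1, 0]]  ->  [[-15102372, 5739779], [-2929823, 1113503]]
... * rho(b^-1) = [[3, -1], [1, 0]]  ->  [[-39567337, 15102372], [-7675966, 2929823]]
... * rho(a^-1) = [[13, 6], [2, 1]]  ->  [[-484170637, -222301650], [-93927912, -43125973]]
... * rho(b^-1) = [[3, -1], [1, 0]]  ->  [[-1674813561, 484170637], [-324909709, 93927912]]
... * rho(a) = [[1, -6], [-2, 13]]  ->  [[-2643154835, 16343099647], [-512765533, 3170521110]]
... * rho(b^-1) = [[3, -1], [1, 0]]  ->  [[8413635142, 2643154835], [1632224511, 512765533]]
... * rho(b^-1) = [[3, -1], [1, 0]]  ->  [[27884060261, -8413635142], [5409439066, -1632224511]]
... * rho(a) = [[1, -6], [-2, 13]]  ->  [[44711330545, -276681618412], [8673888088, -53675553039]]
tr = 44711330545 + -53675553039 = -8964222494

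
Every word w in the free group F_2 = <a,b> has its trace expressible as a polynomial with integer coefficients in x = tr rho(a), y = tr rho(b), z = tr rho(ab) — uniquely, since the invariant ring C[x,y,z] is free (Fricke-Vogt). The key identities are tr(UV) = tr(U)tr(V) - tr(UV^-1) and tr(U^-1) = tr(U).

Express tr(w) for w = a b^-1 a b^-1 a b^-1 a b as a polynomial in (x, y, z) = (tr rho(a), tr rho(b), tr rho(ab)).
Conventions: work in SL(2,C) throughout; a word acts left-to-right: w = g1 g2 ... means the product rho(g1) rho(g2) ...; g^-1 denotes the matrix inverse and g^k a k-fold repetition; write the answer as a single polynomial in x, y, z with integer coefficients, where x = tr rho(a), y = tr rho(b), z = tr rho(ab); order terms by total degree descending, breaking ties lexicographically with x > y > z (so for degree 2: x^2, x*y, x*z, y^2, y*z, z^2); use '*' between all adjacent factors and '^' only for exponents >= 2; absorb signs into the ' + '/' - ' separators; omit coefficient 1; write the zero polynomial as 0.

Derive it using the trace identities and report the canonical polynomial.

x^3*y^3*z - x^2*y^4 - 3*x^2*y^2*z^2 + 2*x*y^3*z + 3*x*y*z^3 + 2*x^2*y^2 - y^2*z^2 - z^4 - 6*x*y*z + y^2 + 4*z^2 - 2

reduce: trace(b a^2) = trace(a)*trace(b a) - trace(b)   [square of a] = x*z - y
so trace(a^2 b a) = trace(a)*trace(b a^2) - trace(b a)   [square of a] = x^2*z - x*y - z
so trace(a b a^3) = trace(a)*trace(a^2 b a) - trace(a^2 b)   [square of a] = x^3*z - x^2*y - 2*x*z + y
trace(b a b a) = trace(a b)*trace(a b) - trace(1)   [split at a repeated a] = z^2 - 2
so trace(b a b) = trace(b)*trace(a b) - trace(a)   [square of b] = y*z - x
reduce: trace(a b a b a) = trace(a)*trace(b a b a) - trace(b a b)   [square of a] = x*z^2 - y*z - x
trace(a b a^3 b) = trace(a)*trace(a b a b a) - trace(a b a b)   [square of a] = x^2*z^2 - x*y*z - x^2 - z^2 + 2
so trace(a b^-1 a b a^2) = trace(a b a^3)*trace(b) - trace(a b a^3 b)   [inverse elimination on b] = x^3*y*z - x^2*y^2 - x^2*z^2 - x*y*z + x^2 + y^2 + z^2 - 2
so trace(a^2) = trace(a)*trace(a) - trace(1)   [square of a] = x^2 - 2
so trace(b a^2 b) = trace(b)*trace(a^2 b) - trace(a^2)   [square of b] = x*y*z - x^2 - y^2 + 2
so trace(a b a^2 b a) = trace(a)*trace(b a^2 b a) - trace(b a^2 b)   [square of a] = x^2*z^2 - 2*x*y*z + y^2 - 2
so trace(b a b a b a) = trace(b a b a)*trace(b a) - trace(a b)   [split at a repeated b] = z^3 - 3*z
trace(b a b a b) = trace(b)*trace(a b a b) - trace(a b a)   [square of b] = y*z^2 - x*z - y
reduce: trace(a b a^2 b a b) = trace(a)*trace(b a b a b a) - trace(b a b a b)   [square of a] = x*z^3 - y*z^2 - 2*x*z + y
trace(a b^-1 a b a^2 b) = trace(a b a^2 b a)*trace(b) - trace(a b a^2 b a b)   [inverse elimination on b] = x^2*y*z^2 - 2*x*y^2*z - x*z^3 + y^3 + y*z^2 + 2*x*z - 3*y
reduce: trace(a b^-1 a b^-1 a b a) = trace(a b^-1 a b a^2)*trace(b) - trace(a b^-1 a b a^2 b)   [inverse elimination on b] = x^3*y^2*z - x^2*y^3 - 2*x^2*y*z^2 + x*y^2*z + x*z^3 + x^2*y - 2*x*z + y
so trace(a b a b a b^-1 a) = trace(a^2 b a b a)*trace(b) - trace(a^2 b a b a b)   [inverse elimination on b] = x^2*y*z^2 - x*y^2*z - x*z^3 - x^2*y + 2*x*z + y
trace(a b a b a b a b) = trace(a b a b)*trace(a b a b) - trace(1)   [split at a repeated a] = z^4 - 4*z^2 + 2
so trace(a b a b a b^-1 a b) = trace(a b a b a b a)*trace(b) - trace(a b a b a b a b)   [inverse elimination on b] = x*y*z^3 - y^2*z^2 - z^4 - 2*x*y*z + y^2 + 4*z^2 - 2
trace(a b^-1 a b^-1 a b a b) = trace(a b a b a b^-1 a)*trace(b) - trace(a b a b a b^-1 a b)   [inverse elimination on b] = x^2*y^2*z^2 - x*y^3*z - 2*x*y*z^3 - x^2*y^2 + y^2*z^2 + z^4 + 4*x*y*z - 4*z^2 + 2
trace(a b^-1 a b^-1 a b^-1 a b) = trace(a b^-1 a b^-1 a b a)*trace(b) - trace(a b^-1 a b^-1 a b a b)   [inverse elimination on b] = x^3*y^3*z - x^2*y^4 - 3*x^2*y^2*z^2 + 2*x*y^3*z + 3*x*y*z^3 + 2*x^2*y^2 - y^2*z^2 - z^4 - 6*x*y*z + y^2 + 4*z^2 - 2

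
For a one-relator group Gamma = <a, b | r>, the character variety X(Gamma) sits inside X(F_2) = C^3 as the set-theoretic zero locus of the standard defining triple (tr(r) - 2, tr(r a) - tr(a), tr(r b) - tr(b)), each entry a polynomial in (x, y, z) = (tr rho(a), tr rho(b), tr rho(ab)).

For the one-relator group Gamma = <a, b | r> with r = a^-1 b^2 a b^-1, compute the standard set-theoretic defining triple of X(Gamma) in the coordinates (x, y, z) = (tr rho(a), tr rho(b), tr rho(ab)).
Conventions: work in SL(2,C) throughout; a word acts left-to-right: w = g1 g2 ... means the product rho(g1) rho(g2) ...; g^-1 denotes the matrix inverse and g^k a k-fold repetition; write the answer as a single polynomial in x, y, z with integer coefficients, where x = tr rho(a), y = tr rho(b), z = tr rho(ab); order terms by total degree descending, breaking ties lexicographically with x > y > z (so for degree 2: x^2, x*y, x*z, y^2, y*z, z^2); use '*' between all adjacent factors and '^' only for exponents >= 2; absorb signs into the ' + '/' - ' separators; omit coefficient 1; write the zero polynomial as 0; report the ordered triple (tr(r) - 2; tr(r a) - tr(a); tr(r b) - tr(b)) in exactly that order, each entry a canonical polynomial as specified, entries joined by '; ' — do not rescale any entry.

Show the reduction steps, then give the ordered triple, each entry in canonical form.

trace(b^2 a) = trace(b) trace(a b) - trace(a) = y*z - x
trace(b^2) = trace(b) trace(b) - trace(1) = y^2 - 2
next, trace(a b^2 a) = trace(a) trace(b^2 a) - trace(b^2) = x*y*z - x^2 - y^2 + 2
and trace(a b a b) = trace(a b) trace(a b) - trace(1)   [split at repeated a] = z^2 - 2
and trace(a b a) = trace(a) trace(b a) - trace(b) = x*z - y
and trace(a b^2 a b) = trace(b) trace(a b a b) - trace(a b a) = y*z^2 - x*z - y
next, trace(b^2 a b^-1 a) = trace(a b^2 a) trace(b) - trace(a b^2 a b) = x*y^2*z - x^2*y - y^3 - y*z^2 + x*z + 3*y
trace(a^-1 b^2 a b^-1) = trace(b^2 a b^-1) trace(a) - trace(b^2 a b^-1 a) = -x*y^2*z + x^2*y + y^3 + y*z^2 - 3*y
assemble the triple (trace(r) - 2; trace(r a) - x; trace(r b) - y)

-x*y^2*z + x^2*y + y^3 + y*z^2 - 3*y - 2; -x + z; y^2 - y - 2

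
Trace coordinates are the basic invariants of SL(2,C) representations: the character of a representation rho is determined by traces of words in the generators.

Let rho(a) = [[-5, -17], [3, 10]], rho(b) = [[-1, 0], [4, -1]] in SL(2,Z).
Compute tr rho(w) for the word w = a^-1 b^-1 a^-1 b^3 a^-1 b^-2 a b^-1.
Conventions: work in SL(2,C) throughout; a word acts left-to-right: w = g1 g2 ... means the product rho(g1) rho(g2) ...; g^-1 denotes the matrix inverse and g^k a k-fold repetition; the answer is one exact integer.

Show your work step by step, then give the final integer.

rho(a^-1) = [[10, 17], [-3, -5]]
... * rho(b^-1) = [[-1, 0], [-4, -1]]  ->  [[-78, -17], [23, 5]]
... * rho(a^-1) = [[10, 17], [-3, -5]]  ->  [[-729, -1241], [215, 366]]
... * rho(b) = [[-1, 0], [4, -1]]  ->  [[-4235, 1241], [1249, -366]]
... * rho(b) = [[-1, 0], [4, -1]]  ->  [[9199, -1241], [-2713, 366]]
... * rho(b) = [[-1, 0], [4, -1]]  ->  [[-14163, 1241], [4177, -366]]
... * rho(a^-1) = [[10, 17], [-3, -5]]  ->  [[-145353, -246976], [42868, 72839]]
... * rho(b^-1) = [[-1, 0], [-4, -1]]  ->  [[1133257, 246976], [-334224, -72839]]
... * rho(b^-1) = [[-1, 0], [-4, -1]]  ->  [[-2121161, -246976], [625580, 72839]]
... * rho(a) = [[-5, -17], [3, 10]]  ->  [[9864877, 33589977], [-2909383, -9906470]]
... * rho(b^-1) = [[-1, 0], [-4, -1]]  ->  [[-144224785, -33589977], [42535263, 9906470]]
tr = -144224785 + 9906470 = -134318315

-134318315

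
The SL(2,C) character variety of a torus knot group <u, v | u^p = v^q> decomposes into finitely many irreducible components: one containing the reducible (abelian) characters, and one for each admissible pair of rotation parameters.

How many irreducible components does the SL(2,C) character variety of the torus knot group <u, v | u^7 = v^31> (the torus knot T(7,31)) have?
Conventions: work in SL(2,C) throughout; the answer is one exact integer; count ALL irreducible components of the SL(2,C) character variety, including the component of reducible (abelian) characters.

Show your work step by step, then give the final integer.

For T(7,31): irreducibility forces the central element u^7 = v^31 to one of +I, -I.
On an irreducible component, tr(u) is locked at 2*cos(pi*alpha/7) for some alpha in 1..6, and tr(v) at 2*cos(pi*beta/31) for some beta in 1..30.
u^7 = (-1)^alpha I and v^31 = (-1)^beta I must agree, so alpha and beta have equal parity.
Enumerate parity-matched pairs: 3*15 odd-odd plus 3*15 even-even gives 90.
components with irreducible characters: 90; plus the single component of reducible (abelian) characters: total 91.

91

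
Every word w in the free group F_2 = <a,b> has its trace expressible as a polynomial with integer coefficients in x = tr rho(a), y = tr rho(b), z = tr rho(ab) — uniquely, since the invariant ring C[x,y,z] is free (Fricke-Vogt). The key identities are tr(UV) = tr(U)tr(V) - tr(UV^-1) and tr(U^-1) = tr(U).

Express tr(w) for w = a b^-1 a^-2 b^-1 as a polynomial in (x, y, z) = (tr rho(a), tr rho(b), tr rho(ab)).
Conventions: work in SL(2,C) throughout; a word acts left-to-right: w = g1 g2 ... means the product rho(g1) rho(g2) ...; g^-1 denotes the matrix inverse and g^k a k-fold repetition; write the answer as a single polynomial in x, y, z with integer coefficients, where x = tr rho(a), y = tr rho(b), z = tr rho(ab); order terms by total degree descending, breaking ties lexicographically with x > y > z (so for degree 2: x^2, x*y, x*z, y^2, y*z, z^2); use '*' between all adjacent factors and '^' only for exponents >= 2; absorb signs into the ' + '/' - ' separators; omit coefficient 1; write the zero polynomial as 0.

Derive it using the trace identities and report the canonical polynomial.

apply: trace(b^-1) = trace(b) = y
trace(b^-1 a) = trace(a)*trace(b) - trace(a b) = x*y - z
trace(a^-1 b^-1) = trace(b^-1)*trace(a) - trace(b^-1 a) = z
trace(a b a) = trace(a)*trace(b a) - trace(b) = x*z - y
apply: trace(a b a b) = trace(b a)*trace(b a) - trace(1) = z^2 - 2
trace(b^-1 a b a) = trace(a b a)*trace(b) - trace(a b a b) = x*y*z - y^2 - z^2 + 2
use: trace(a^-1 b^-1 a b) = trace(b^-1 a b)*trace(a) - trace(b^-1 a b a) = -x*y*z + x^2 + y^2 + z^2 - 2
apply: trace(a^-2 b^-1 a b) = trace(a^-1 b^-1 a b)*trace(a) - trace(a^-1 b^-1 a b a) = -x^2*y*z + x^3 + x*y^2 + x*z^2 - 3*x
trace(a b^-1 a^-2 b^-1) = trace(a^-2 b^-1 a)*trace(b) - trace(a^-2 b^-1 a b) = x^2*y*z - x^3 - x*y^2 - x*z^2 + y*z + 3*x

x^2*y*z - x^3 - x*y^2 - x*z^2 + y*z + 3*x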